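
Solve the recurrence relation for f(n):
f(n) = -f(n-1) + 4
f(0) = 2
First-order linear non-homogeneous.
Homogeneous solution: f_h(n) = A·(-1)^n.
Try constant particular solution f_p = K: K = -K + 4 ⇒ K = 2.
General: f(n) = A·(-1)^n + 2.
Apply f(0) = 2: A + 2 = 2 ⇒ A = 0.
So f(n) = 2.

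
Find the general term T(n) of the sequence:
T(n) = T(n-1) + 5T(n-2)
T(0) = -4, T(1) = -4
Characteristic equation: x² - x - 5 = 0.
Discriminant Δ = (1)² + 4·(5) = 21.
Roots r₁,₂ = (1 ± √21)/2, so r₁ = \frac{1}{2} + \frac{\sqrt{21}}{2}, r₂ = \frac{1}{2} - \frac{\sqrt{21}}{2}.
General solution: T(n) = A·r₁^n + B·r₂^n.
From the initial conditions, A + B = -4 and r₁A + r₂B = -4.
Since r₁ - r₂ = √21: A = (-4 - (-4)r₂)/√21 = -2 - \frac{2 \sqrt{21}}{21}, and B = -4 - A = -2 + \frac{2 \sqrt{21}}{21}.
So T(n) = \left(-2 - \frac{2 \sqrt{21}}{21}\right)\left(\frac{1}{2} + \frac{\sqrt{21}}{2}\right)^n + \left(-2 + \frac{2 \sqrt{21}}{21}\right)\left(\frac{1}{2} - \frac{\sqrt{21}}{2}\right)^n.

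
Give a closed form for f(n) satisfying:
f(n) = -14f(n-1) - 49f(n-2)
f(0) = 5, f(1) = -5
Characteristic equation: x² + 14x + 49 = 0, which is (x - (-7))².
Repeated root r = -7.
General solution: f(n) = (A + Bn)·(-7)^n.
From f(0) = 5: A = 5.
From f(1) = -5: (A + B)·(-7) = -5 ⇒ B = - \frac{30}{7}.
So f(n) = \left(5 - \frac{30 n}{7}\right) \cdot (-7)^n.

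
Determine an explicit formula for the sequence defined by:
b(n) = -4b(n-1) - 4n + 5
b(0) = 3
First-order linear with linear forcing.
Homogeneous solution: b_h(n) = A·(-4)^n.
Try particular b_p(n) = pn + q. Substituting:
  pn + q = -4(p(n-1) + q) - 4n + 5.
Matching the n-coefficient: p = -4p - 4 ⇒ p = - \frac{4}{5}.
Matching constants: q = 4p - 4q + 5 ⇒ q = \frac{9}{25}.
General: b(n) = A·(-4)^n - \frac{4 n}{5} + \frac{9}{25}.
Apply b(0) = 3: A + \frac{9}{25} = 3 ⇒ A = \frac{66}{25}.
So b(n) = \frac{66 \left(-4\right)^{n}}{25} - \frac{4 n}{5} + \frac{9}{25}.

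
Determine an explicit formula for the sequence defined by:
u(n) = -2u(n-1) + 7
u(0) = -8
First-order linear non-homogeneous.
Homogeneous solution: u_h(n) = A·(-2)^n.
Try constant particular solution u_p = K: K = -2K + 7 ⇒ K = \frac{7}{3}.
General: u(n) = A·(-2)^n + \frac{7}{3}.
Apply u(0) = -8: A + \frac{7}{3} = -8 ⇒ A = - \frac{31}{3}.
So u(n) = \frac{7}{3} - \frac{31 \left(-2\right)^{n}}{3}.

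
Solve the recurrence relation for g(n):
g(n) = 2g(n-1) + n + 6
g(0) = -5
First-order linear with linear forcing.
Homogeneous solution: g_h(n) = A·(2)^n.
Try particular g_p(n) = pn + q. Substituting:
  pn + q = 2(p(n-1) + q) + n + 6.
Matching the n-coefficient: p = 2p + 1 ⇒ p = -1.
Matching constants: q = -2p + 2q + 6 ⇒ q = -8.
General: g(n) = A·(2)^n - n - 8.
Apply g(0) = -5: A - 8 = -5 ⇒ A = 3.
So g(n) = 3 \cdot 2^{n} - n - 8.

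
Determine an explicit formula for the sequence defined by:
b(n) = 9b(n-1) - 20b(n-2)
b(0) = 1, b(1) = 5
Characteristic equation: x² - 9x + 20 = 0, which factors as (x - (5))(x - (4)) = 0.
Roots r₁ = 5, r₂ = 4 (distinct).
General solution: b(n) = A·(5)^n + B·(4)^n.
From b(0) = 1: A + B = 1.
From b(1) = 5: 5A + 4B = 5.
Solving: A = 1, B = 0.
So b(n) = 5^{n}.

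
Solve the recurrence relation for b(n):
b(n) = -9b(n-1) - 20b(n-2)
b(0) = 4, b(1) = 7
Characteristic equation: x² + 9x + 20 = 0, which factors as (x - (-4))(x - (-5)) = 0.
Roots r₁ = -4, r₂ = -5 (distinct).
General solution: b(n) = A·(-4)^n + B·(-5)^n.
From b(0) = 4: A + B = 4.
From b(1) = 7: -4A - 5B = 7.
Solving: A = 27, B = -23.
So b(n) = 27 \left(-4\right)^{n} - 23 \left(-5\right)^{n}.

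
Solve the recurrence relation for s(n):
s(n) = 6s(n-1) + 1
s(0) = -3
First-order linear non-homogeneous.
Homogeneous solution: s_h(n) = A·(6)^n.
Try constant particular solution s_p = K: K = 6K + 1 ⇒ K = - \frac{1}{5}.
General: s(n) = A·(6)^n - \frac{1}{5}.
Apply s(0) = -3: A - \frac{1}{5} = -3 ⇒ A = - \frac{14}{5}.
So s(n) = - \frac{14 \cdot 6^{n}}{5} - \frac{1}{5}.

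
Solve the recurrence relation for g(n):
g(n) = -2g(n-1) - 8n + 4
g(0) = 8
First-order linear with linear forcing.
Homogeneous solution: g_h(n) = A·(-2)^n.
Try particular g_p(n) = pn + q. Substituting:
  pn + q = -2(p(n-1) + q) - 8n + 4.
Matching the n-coefficient: p = -2p - 8 ⇒ p = - \frac{8}{3}.
Matching constants: q = 2p - 2q + 4 ⇒ q = - \frac{4}{9}.
General: g(n) = A·(-2)^n - \frac{8 n}{3} - \frac{4}{9}.
Apply g(0) = 8: A - \frac{4}{9} = 8 ⇒ A = \frac{76}{9}.
So g(n) = \frac{76 \left(-2\right)^{n}}{9} - \frac{8 n}{3} - \frac{4}{9}.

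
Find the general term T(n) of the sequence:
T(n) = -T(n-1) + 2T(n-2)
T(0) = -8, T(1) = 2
Characteristic equation: x² + x - 2 = 0, which factors as (x - (-2))(x - (1)) = 0.
Roots r₁ = -2, r₂ = 1 (distinct).
General solution: T(n) = A·(-2)^n + B·(1)^n.
From T(0) = -8: A + B = -8.
From T(1) = 2: -2A + B = 2.
Solving: A = - \frac{10}{3}, B = - \frac{14}{3}.
So T(n) = - \frac{10 \left(-2\right)^{n}}{3} - \frac{14}{3}.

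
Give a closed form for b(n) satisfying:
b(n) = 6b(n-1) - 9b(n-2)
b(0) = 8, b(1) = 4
Characteristic equation: x² - 6x + 9 = 0, which is (x - (3))².
Repeated root r = 3.
General solution: b(n) = (A + Bn)·(3)^n.
From b(0) = 8: A = 8.
From b(1) = 4: (A + B)·(3) = 4 ⇒ B = - \frac{20}{3}.
So b(n) = \left(8 - \frac{20 n}{3}\right) \cdot (3)^n.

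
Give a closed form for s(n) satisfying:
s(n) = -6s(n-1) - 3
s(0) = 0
First-order linear non-homogeneous.
Homogeneous solution: s_h(n) = A·(-6)^n.
Try constant particular solution s_p = K: K = -6K - 3 ⇒ K = - \frac{3}{7}.
General: s(n) = A·(-6)^n - \frac{3}{7}.
Apply s(0) = 0: A - \frac{3}{7} = 0 ⇒ A = \frac{3}{7}.
So s(n) = \frac{3 \left(-6\right)^{n}}{7} - \frac{3}{7}.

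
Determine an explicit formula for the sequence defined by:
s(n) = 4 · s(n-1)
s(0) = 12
Pure geometric recurrence with ratio 4.
By induction s(n) = s(0) · (4)^n = 12 \cdot 4^{n}.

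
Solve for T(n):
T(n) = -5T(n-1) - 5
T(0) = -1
First-order linear non-homogeneous.
Homogeneous solution: T_h(n) = A·(-5)^n.
Try constant particular solution T_p = K: K = -5K - 5 ⇒ K = - \frac{5}{6}.
General: T(n) = A·(-5)^n - \frac{5}{6}.
Apply T(0) = -1: A - \frac{5}{6} = -1 ⇒ A = - \frac{1}{6}.
So T(n) = - \frac{\left(-5\right)^{n}}{6} - \frac{5}{6}.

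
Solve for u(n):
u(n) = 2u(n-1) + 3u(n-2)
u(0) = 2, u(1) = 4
Characteristic equation: x² - 2x - 3 = 0, which factors as (x - (-1))(x - (3)) = 0.
Roots r₁ = -1, r₂ = 3 (distinct).
General solution: u(n) = A·(-1)^n + B·(3)^n.
From u(0) = 2: A + B = 2.
From u(1) = 4: -A + 3B = 4.
Solving: A = \frac{1}{2}, B = \frac{3}{2}.
So u(n) = \frac{\left(-1\right)^{n}}{2} + \frac{3 \cdot 3^{n}}{2}.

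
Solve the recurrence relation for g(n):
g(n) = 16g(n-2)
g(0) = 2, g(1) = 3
Characteristic equation: x² - 16 = 0, which factors as (x - (4))(x - (-4)) = 0.
Roots r₁ = 4, r₂ = -4 (distinct).
General solution: g(n) = A·(4)^n + B·(-4)^n.
From g(0) = 2: A + B = 2.
From g(1) = 3: 4A - 4B = 3.
Solving: A = \frac{11}{8}, B = \frac{5}{8}.
So g(n) = \frac{5 \left(-4\right)^{n}}{8} + \frac{11 \cdot 4^{n}}{8}.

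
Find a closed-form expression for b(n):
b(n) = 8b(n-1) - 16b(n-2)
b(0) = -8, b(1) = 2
Characteristic equation: x² - 8x + 16 = 0, which is (x - (4))².
Repeated root r = 4.
General solution: b(n) = (A + Bn)·(4)^n.
From b(0) = -8: A = -8.
From b(1) = 2: (A + B)·(4) = 2 ⇒ B = \frac{17}{2}.
So b(n) = \left(\frac{17 n}{2} - 8\right) \cdot (4)^n.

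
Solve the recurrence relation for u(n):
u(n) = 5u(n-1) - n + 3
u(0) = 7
First-order linear with linear forcing.
Homogeneous solution: u_h(n) = A·(5)^n.
Try particular u_p(n) = pn + q. Substituting:
  pn + q = 5(p(n-1) + q) - n + 3.
Matching the n-coefficient: p = 5p - 1 ⇒ p = \frac{1}{4}.
Matching constants: q = -5p + 5q + 3 ⇒ q = - \frac{7}{16}.
General: u(n) = A·(5)^n + \frac{n}{4} - \frac{7}{16}.
Apply u(0) = 7: A - \frac{7}{16} = 7 ⇒ A = \frac{119}{16}.
So u(n) = \frac{119 \cdot 5^{n}}{16} + \frac{n}{4} - \frac{7}{16}.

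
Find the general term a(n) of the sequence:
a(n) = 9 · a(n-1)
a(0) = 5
Pure geometric recurrence with ratio 9.
By induction a(n) = a(0) · (9)^n = 5 \cdot 9^{n}.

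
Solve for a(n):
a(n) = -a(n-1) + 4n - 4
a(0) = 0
First-order linear with linear forcing.
Homogeneous solution: a_h(n) = A·(-1)^n.
Try particular a_p(n) = pn + q. Substituting:
  pn + q = -(p(n-1) + q) + 4n - 4.
Matching the n-coefficient: p = -p + 4 ⇒ p = 2.
Matching constants: q = p - q - 4 ⇒ q = -1.
General: a(n) = A·(-1)^n + 2 n - 1.
Apply a(0) = 0: A - 1 = 0 ⇒ A = 1.
So a(n) = \left(-1\right)^{n} + 2 n - 1.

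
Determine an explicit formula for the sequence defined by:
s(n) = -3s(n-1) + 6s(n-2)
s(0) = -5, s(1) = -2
Characteristic equation: x² + 3x - 6 = 0.
Discriminant Δ = (-3)² + 4·(6) = 33.
Roots r₁,₂ = (-3 ± √33)/2, so r₁ = - \frac{3}{2} + \frac{\sqrt{33}}{2}, r₂ = - \frac{\sqrt{33}}{2} - \frac{3}{2}.
General solution: s(n) = A·r₁^n + B·r₂^n.
From the initial conditions, A + B = -5 and r₁A + r₂B = -2.
Since r₁ - r₂ = √33: A = (-2 - (-5)r₂)/√33 = - \frac{5}{2} - \frac{19 \sqrt{33}}{66}, and B = -5 - A = - \frac{5}{2} + \frac{19 \sqrt{33}}{66}.
So s(n) = \left(- \frac{5}{2} - \frac{19 \sqrt{33}}{66}\right)\left(- \frac{3}{2} + \frac{\sqrt{33}}{2}\right)^n + \left(- \frac{5}{2} + \frac{19 \sqrt{33}}{66}\right)\left(- \frac{\sqrt{33}}{2} - \frac{3}{2}\right)^n.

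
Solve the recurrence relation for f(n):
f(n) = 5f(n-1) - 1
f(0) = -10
First-order linear non-homogeneous.
Homogeneous solution: f_h(n) = A·(5)^n.
Try constant particular solution f_p = K: K = 5K - 1 ⇒ K = \frac{1}{4}.
General: f(n) = A·(5)^n + \frac{1}{4}.
Apply f(0) = -10: A + \frac{1}{4} = -10 ⇒ A = - \frac{41}{4}.
So f(n) = \frac{1}{4} - \frac{41 \cdot 5^{n}}{4}.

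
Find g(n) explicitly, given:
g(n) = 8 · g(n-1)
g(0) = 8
Pure geometric recurrence with ratio 8.
By induction g(n) = g(0) · (8)^n = 8 \cdot 8^{n}.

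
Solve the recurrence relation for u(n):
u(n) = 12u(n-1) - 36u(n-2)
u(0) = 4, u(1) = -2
Characteristic equation: x² - 12x + 36 = 0, which is (x - (6))².
Repeated root r = 6.
General solution: u(n) = (A + Bn)·(6)^n.
From u(0) = 4: A = 4.
From u(1) = -2: (A + B)·(6) = -2 ⇒ B = - \frac{13}{3}.
So u(n) = \left(4 - \frac{13 n}{3}\right) \cdot (6)^n.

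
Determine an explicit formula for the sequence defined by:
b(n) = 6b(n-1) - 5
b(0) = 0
First-order linear non-homogeneous.
Homogeneous solution: b_h(n) = A·(6)^n.
Try constant particular solution b_p = K: K = 6K - 5 ⇒ K = 1.
General: b(n) = A·(6)^n + 1.
Apply b(0) = 0: A + 1 = 0 ⇒ A = -1.
So b(n) = 1 - 6^{n}.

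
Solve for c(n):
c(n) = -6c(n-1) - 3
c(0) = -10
First-order linear non-homogeneous.
Homogeneous solution: c_h(n) = A·(-6)^n.
Try constant particular solution c_p = K: K = -6K - 3 ⇒ K = - \frac{3}{7}.
General: c(n) = A·(-6)^n - \frac{3}{7}.
Apply c(0) = -10: A - \frac{3}{7} = -10 ⇒ A = - \frac{67}{7}.
So c(n) = - \frac{67 \left(-6\right)^{n}}{7} - \frac{3}{7}.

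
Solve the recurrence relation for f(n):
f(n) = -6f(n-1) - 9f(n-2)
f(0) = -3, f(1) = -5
Characteristic equation: x² + 6x + 9 = 0, which is (x - (-3))².
Repeated root r = -3.
General solution: f(n) = (A + Bn)·(-3)^n.
From f(0) = -3: A = -3.
From f(1) = -5: (A + B)·(-3) = -5 ⇒ B = \frac{14}{3}.
So f(n) = \left(\frac{14 n}{3} - 3\right) \cdot (-3)^n.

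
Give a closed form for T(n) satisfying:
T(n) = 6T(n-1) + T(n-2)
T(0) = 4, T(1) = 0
Characteristic equation: x² - 6x - 1 = 0.
Discriminant Δ = (6)² + 4·(1) = 40.
Roots r₁,₂ = (6 ± √40)/2, so r₁ = 3 + \sqrt{10}, r₂ = 3 - \sqrt{10}.
General solution: T(n) = A·r₁^n + B·r₂^n.
From the initial conditions, A + B = 4 and r₁A + r₂B = 0.
Since r₁ - r₂ = √40: A = (0 - (4)r₂)/√40 = 2 - \frac{3 \sqrt{10}}{5}, and B = 4 - A = \frac{3 \sqrt{10}}{5} + 2.
So T(n) = \left(2 - \frac{3 \sqrt{10}}{5}\right)\left(3 + \sqrt{10}\right)^n + \left(\frac{3 \sqrt{10}}{5} + 2\right)\left(3 - \sqrt{10}\right)^n.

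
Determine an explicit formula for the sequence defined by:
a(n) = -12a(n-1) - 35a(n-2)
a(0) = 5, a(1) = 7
Characteristic equation: x² + 12x + 35 = 0, which factors as (x - (-7))(x - (-5)) = 0.
Roots r₁ = -7, r₂ = -5 (distinct).
General solution: a(n) = A·(-7)^n + B·(-5)^n.
From a(0) = 5: A + B = 5.
From a(1) = 7: -7A - 5B = 7.
Solving: A = -16, B = 21.
So a(n) = 21 \left(-5\right)^{n} - 16 \left(-7\right)^{n}.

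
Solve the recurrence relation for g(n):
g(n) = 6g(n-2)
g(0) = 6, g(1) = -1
Characteristic equation: x² - 6 = 0.
Discriminant Δ = (0)² + 4·(6) = 24.
Roots r₁,₂ = (0 ± √24)/2, so r₁ = \sqrt{6}, r₂ = - \sqrt{6}.
General solution: g(n) = A·r₁^n + B·r₂^n.
From the initial conditions, A + B = 6 and r₁A + r₂B = -1.
Since r₁ - r₂ = √24: A = (-1 - (6)r₂)/√24 = 3 - \frac{\sqrt{6}}{12}, and B = 6 - A = \frac{\sqrt{6}}{12} + 3.
So g(n) = \left(3 - \frac{\sqrt{6}}{12}\right)\left(\sqrt{6}\right)^n + \left(\frac{\sqrt{6}}{12} + 3\right)\left(- \sqrt{6}\right)^n.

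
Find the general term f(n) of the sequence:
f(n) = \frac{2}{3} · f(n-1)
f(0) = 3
Pure geometric recurrence with ratio \frac{2}{3}.
By induction f(n) = f(0) · (\frac{2}{3})^n = 3 \left(\frac{2}{3}\right)^{n}.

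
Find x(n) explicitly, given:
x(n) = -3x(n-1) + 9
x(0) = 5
First-order linear non-homogeneous.
Homogeneous solution: x_h(n) = A·(-3)^n.
Try constant particular solution x_p = K: K = -3K + 9 ⇒ K = \frac{9}{4}.
General: x(n) = A·(-3)^n + \frac{9}{4}.
Apply x(0) = 5: A + \frac{9}{4} = 5 ⇒ A = \frac{11}{4}.
So x(n) = \frac{11 \left(-3\right)^{n}}{4} + \frac{9}{4}.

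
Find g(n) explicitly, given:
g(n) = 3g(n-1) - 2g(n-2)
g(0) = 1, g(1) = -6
Characteristic equation: x² - 3x + 2 = 0, which factors as (x - (2))(x - (1)) = 0.
Roots r₁ = 2, r₂ = 1 (distinct).
General solution: g(n) = A·(2)^n + B·(1)^n.
From g(0) = 1: A + B = 1.
From g(1) = -6: 2A + B = -6.
Solving: A = -7, B = 8.
So g(n) = 8 - 7 \cdot 2^{n}.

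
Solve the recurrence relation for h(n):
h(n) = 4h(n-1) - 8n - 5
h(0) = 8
First-order linear with linear forcing.
Homogeneous solution: h_h(n) = A·(4)^n.
Try particular h_p(n) = pn + q. Substituting:
  pn + q = 4(p(n-1) + q) - 8n - 5.
Matching the n-coefficient: p = 4p - 8 ⇒ p = \frac{8}{3}.
Matching constants: q = -4p + 4q - 5 ⇒ q = \frac{47}{9}.
General: h(n) = A·(4)^n + \frac{8 n}{3} + \frac{47}{9}.
Apply h(0) = 8: A + \frac{47}{9} = 8 ⇒ A = \frac{25}{9}.
So h(n) = \frac{25 \cdot 4^{n}}{9} + \frac{8 n}{3} + \frac{47}{9}.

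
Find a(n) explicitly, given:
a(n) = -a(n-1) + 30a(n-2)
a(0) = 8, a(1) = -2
Characteristic equation: x² + x - 30 = 0, which factors as (x - (-6))(x - (5)) = 0.
Roots r₁ = -6, r₂ = 5 (distinct).
General solution: a(n) = A·(-6)^n + B·(5)^n.
From a(0) = 8: A + B = 8.
From a(1) = -2: -6A + 5B = -2.
Solving: A = \frac{42}{11}, B = \frac{46}{11}.
So a(n) = \frac{42 \left(-6\right)^{n}}{11} + \frac{46 \cdot 5^{n}}{11}.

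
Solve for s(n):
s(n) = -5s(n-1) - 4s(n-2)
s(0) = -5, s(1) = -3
Characteristic equation: x² + 5x + 4 = 0, which factors as (x - (-4))(x - (-1)) = 0.
Roots r₁ = -4, r₂ = -1 (distinct).
General solution: s(n) = A·(-4)^n + B·(-1)^n.
From s(0) = -5: A + B = -5.
From s(1) = -3: -4A - B = -3.
Solving: A = \frac{8}{3}, B = - \frac{23}{3}.
So s(n) = - \frac{23 \left(-1\right)^{n}}{3} + \frac{8 \left(-4\right)^{n}}{3}.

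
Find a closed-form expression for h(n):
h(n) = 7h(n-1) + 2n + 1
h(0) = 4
First-order linear with linear forcing.
Homogeneous solution: h_h(n) = A·(7)^n.
Try particular h_p(n) = pn + q. Substituting:
  pn + q = 7(p(n-1) + q) + 2n + 1.
Matching the n-coefficient: p = 7p + 2 ⇒ p = - \frac{1}{3}.
Matching constants: q = -7p + 7q + 1 ⇒ q = - \frac{5}{9}.
General: h(n) = A·(7)^n - \frac{n}{3} - \frac{5}{9}.
Apply h(0) = 4: A - \frac{5}{9} = 4 ⇒ A = \frac{41}{9}.
So h(n) = \frac{41 \cdot 7^{n}}{9} - \frac{n}{3} - \frac{5}{9}.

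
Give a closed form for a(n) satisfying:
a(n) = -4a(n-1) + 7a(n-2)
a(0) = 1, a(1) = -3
Characteristic equation: x² + 4x - 7 = 0.
Discriminant Δ = (-4)² + 4·(7) = 44.
Roots r₁,₂ = (-4 ± √44)/2, so r₁ = -2 + \sqrt{11}, r₂ = - \sqrt{11} - 2.
General solution: a(n) = A·r₁^n + B·r₂^n.
From the initial conditions, A + B = 1 and r₁A + r₂B = -3.
Since r₁ - r₂ = √44: A = (-3 - (1)r₂)/√44 = \frac{1}{2} - \frac{\sqrt{11}}{22}, and B = 1 - A = \frac{\sqrt{11}}{22} + \frac{1}{2}.
So a(n) = \left(\frac{1}{2} - \frac{\sqrt{11}}{22}\right)\left(-2 + \sqrt{11}\right)^n + \left(\frac{\sqrt{11}}{22} + \frac{1}{2}\right)\left(- \sqrt{11} - 2\right)^n.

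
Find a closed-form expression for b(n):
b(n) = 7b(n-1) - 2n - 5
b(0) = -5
First-order linear with linear forcing.
Homogeneous solution: b_h(n) = A·(7)^n.
Try particular b_p(n) = pn + q. Substituting:
  pn + q = 7(p(n-1) + q) - 2n - 5.
Matching the n-coefficient: p = 7p - 2 ⇒ p = \frac{1}{3}.
Matching constants: q = -7p + 7q - 5 ⇒ q = \frac{11}{9}.
General: b(n) = A·(7)^n + \frac{n}{3} + \frac{11}{9}.
Apply b(0) = -5: A + \frac{11}{9} = -5 ⇒ A = - \frac{56}{9}.
So b(n) = - \frac{56 \cdot 7^{n}}{9} + \frac{n}{3} + \frac{11}{9}.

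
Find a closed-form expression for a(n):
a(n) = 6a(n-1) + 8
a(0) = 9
First-order linear non-homogeneous.
Homogeneous solution: a_h(n) = A·(6)^n.
Try constant particular solution a_p = K: K = 6K + 8 ⇒ K = - \frac{8}{5}.
General: a(n) = A·(6)^n - \frac{8}{5}.
Apply a(0) = 9: A - \frac{8}{5} = 9 ⇒ A = \frac{53}{5}.
So a(n) = \frac{53 \cdot 6^{n}}{5} - \frac{8}{5}.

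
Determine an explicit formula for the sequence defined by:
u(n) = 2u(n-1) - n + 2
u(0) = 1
First-order linear with linear forcing.
Homogeneous solution: u_h(n) = A·(2)^n.
Try particular u_p(n) = pn + q. Substituting:
  pn + q = 2(p(n-1) + q) - n + 2.
Matching the n-coefficient: p = 2p - 1 ⇒ p = 1.
Matching constants: q = -2p + 2q + 2 ⇒ q = 0.
General: u(n) = A·(2)^n + n + 0.
Apply u(0) = 1: A + 0 = 1 ⇒ A = 1.
So u(n) = 2^{n} + n.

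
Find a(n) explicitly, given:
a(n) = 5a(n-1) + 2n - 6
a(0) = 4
First-order linear with linear forcing.
Homogeneous solution: a_h(n) = A·(5)^n.
Try particular a_p(n) = pn + q. Substituting:
  pn + q = 5(p(n-1) + q) + 2n - 6.
Matching the n-coefficient: p = 5p + 2 ⇒ p = - \frac{1}{2}.
Matching constants: q = -5p + 5q - 6 ⇒ q = \frac{7}{8}.
General: a(n) = A·(5)^n - \frac{n}{2} + \frac{7}{8}.
Apply a(0) = 4: A + \frac{7}{8} = 4 ⇒ A = \frac{25}{8}.
So a(n) = \frac{25 \cdot 5^{n}}{8} - \frac{n}{2} + \frac{7}{8}.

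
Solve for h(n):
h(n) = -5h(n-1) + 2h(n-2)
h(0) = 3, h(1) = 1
Characteristic equation: x² + 5x - 2 = 0.
Discriminant Δ = (-5)² + 4·(2) = 33.
Roots r₁,₂ = (-5 ± √33)/2, so r₁ = - \frac{5}{2} + \frac{\sqrt{33}}{2}, r₂ = - \frac{\sqrt{33}}{2} - \frac{5}{2}.
General solution: h(n) = A·r₁^n + B·r₂^n.
From the initial conditions, A + B = 3 and r₁A + r₂B = 1.
Since r₁ - r₂ = √33: A = (1 - (3)r₂)/√33 = \frac{17 \sqrt{33}}{66} + \frac{3}{2}, and B = 3 - A = \frac{3}{2} - \frac{17 \sqrt{33}}{66}.
So h(n) = \left(\frac{17 \sqrt{33}}{66} + \frac{3}{2}\right)\left(- \frac{5}{2} + \frac{\sqrt{33}}{2}\right)^n + \left(\frac{3}{2} - \frac{17 \sqrt{33}}{66}\right)\left(- \frac{\sqrt{33}}{2} - \frac{5}{2}\right)^n.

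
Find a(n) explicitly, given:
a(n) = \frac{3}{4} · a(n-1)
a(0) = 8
Pure geometric recurrence with ratio \frac{3}{4}.
By induction a(n) = a(0) · (\frac{3}{4})^n = 8 \left(\frac{3}{4}\right)^{n}.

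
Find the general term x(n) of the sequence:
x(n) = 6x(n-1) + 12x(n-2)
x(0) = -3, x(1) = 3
Characteristic equation: x² - 6x - 12 = 0.
Discriminant Δ = (6)² + 4·(12) = 84.
Roots r₁,₂ = (6 ± √84)/2, so r₁ = 3 + \sqrt{21}, r₂ = 3 - \sqrt{21}.
General solution: x(n) = A·r₁^n + B·r₂^n.
From the initial conditions, A + B = -3 and r₁A + r₂B = 3.
Since r₁ - r₂ = √84: A = (3 - (-3)r₂)/√84 = - \frac{3}{2} + \frac{2 \sqrt{21}}{7}, and B = -3 - A = - \frac{3}{2} - \frac{2 \sqrt{21}}{7}.
So x(n) = \left(- \frac{3}{2} + \frac{2 \sqrt{21}}{7}\right)\left(3 + \sqrt{21}\right)^n + \left(- \frac{3}{2} - \frac{2 \sqrt{21}}{7}\right)\left(3 - \sqrt{21}\right)^n.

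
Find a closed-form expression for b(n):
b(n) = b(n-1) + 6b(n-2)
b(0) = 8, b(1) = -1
Characteristic equation: x² - x - 6 = 0, which factors as (x - (3))(x - (-2)) = 0.
Roots r₁ = 3, r₂ = -2 (distinct).
General solution: b(n) = A·(3)^n + B·(-2)^n.
From b(0) = 8: A + B = 8.
From b(1) = -1: 3A - 2B = -1.
Solving: A = 3, B = 5.
So b(n) = 5 \left(-2\right)^{n} + 3 \cdot 3^{n}.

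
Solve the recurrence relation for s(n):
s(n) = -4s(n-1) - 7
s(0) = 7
First-order linear non-homogeneous.
Homogeneous solution: s_h(n) = A·(-4)^n.
Try constant particular solution s_p = K: K = -4K - 7 ⇒ K = - \frac{7}{5}.
General: s(n) = A·(-4)^n - \frac{7}{5}.
Apply s(0) = 7: A - \frac{7}{5} = 7 ⇒ A = \frac{42}{5}.
So s(n) = \frac{42 \left(-4\right)^{n}}{5} - \frac{7}{5}.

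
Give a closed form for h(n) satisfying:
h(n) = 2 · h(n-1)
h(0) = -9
Pure geometric recurrence with ratio 2.
By induction h(n) = h(0) · (2)^n = - 9 \cdot 2^{n}.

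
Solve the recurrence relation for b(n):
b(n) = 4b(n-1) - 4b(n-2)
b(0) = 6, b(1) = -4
Characteristic equation: x² - 4x + 4 = 0, which is (x - (2))².
Repeated root r = 2.
General solution: b(n) = (A + Bn)·(2)^n.
From b(0) = 6: A = 6.
From b(1) = -4: (A + B)·(2) = -4 ⇒ B = -8.
So b(n) = \left(6 - 8 n\right) \cdot (2)^n.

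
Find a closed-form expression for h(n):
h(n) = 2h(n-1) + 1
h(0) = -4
First-order linear non-homogeneous.
Homogeneous solution: h_h(n) = A·(2)^n.
Try constant particular solution h_p = K: K = 2K + 1 ⇒ K = -1.
General: h(n) = A·(2)^n - 1.
Apply h(0) = -4: A - 1 = -4 ⇒ A = -3.
So h(n) = - 3 \cdot 2^{n} - 1.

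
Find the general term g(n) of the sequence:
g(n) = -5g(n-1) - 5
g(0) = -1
First-order linear non-homogeneous.
Homogeneous solution: g_h(n) = A·(-5)^n.
Try constant particular solution g_p = K: K = -5K - 5 ⇒ K = - \frac{5}{6}.
General: g(n) = A·(-5)^n - \frac{5}{6}.
Apply g(0) = -1: A - \frac{5}{6} = -1 ⇒ A = - \frac{1}{6}.
So g(n) = - \frac{\left(-5\right)^{n}}{6} - \frac{5}{6}.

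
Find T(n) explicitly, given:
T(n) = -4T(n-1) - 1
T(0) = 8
First-order linear non-homogeneous.
Homogeneous solution: T_h(n) = A·(-4)^n.
Try constant particular solution T_p = K: K = -4K - 1 ⇒ K = - \frac{1}{5}.
General: T(n) = A·(-4)^n - \frac{1}{5}.
Apply T(0) = 8: A - \frac{1}{5} = 8 ⇒ A = \frac{41}{5}.
So T(n) = \frac{41 \left(-4\right)^{n}}{5} - \frac{1}{5}.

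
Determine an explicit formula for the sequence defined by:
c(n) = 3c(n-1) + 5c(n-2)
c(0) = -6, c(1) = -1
Characteristic equation: x² - 3x - 5 = 0.
Discriminant Δ = (3)² + 4·(5) = 29.
Roots r₁,₂ = (3 ± √29)/2, so r₁ = \frac{3}{2} + \frac{\sqrt{29}}{2}, r₂ = \frac{3}{2} - \frac{\sqrt{29}}{2}.
General solution: c(n) = A·r₁^n + B·r₂^n.
From the initial conditions, A + B = -6 and r₁A + r₂B = -1.
Since r₁ - r₂ = √29: A = (-1 - (-6)r₂)/√29 = -3 + \frac{8 \sqrt{29}}{29}, and B = -6 - A = -3 - \frac{8 \sqrt{29}}{29}.
So c(n) = \left(-3 + \frac{8 \sqrt{29}}{29}\right)\left(\frac{3}{2} + \frac{\sqrt{29}}{2}\right)^n + \left(-3 - \frac{8 \sqrt{29}}{29}\right)\left(\frac{3}{2} - \frac{\sqrt{29}}{2}\right)^n.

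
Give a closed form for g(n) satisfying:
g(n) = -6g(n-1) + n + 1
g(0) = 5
First-order linear with linear forcing.
Homogeneous solution: g_h(n) = A·(-6)^n.
Try particular g_p(n) = pn + q. Substituting:
  pn + q = -6(p(n-1) + q) + n + 1.
Matching the n-coefficient: p = -6p + 1 ⇒ p = \frac{1}{7}.
Matching constants: q = 6p - 6q + 1 ⇒ q = \frac{13}{49}.
General: g(n) = A·(-6)^n + \frac{n}{7} + \frac{13}{49}.
Apply g(0) = 5: A + \frac{13}{49} = 5 ⇒ A = \frac{232}{49}.
So g(n) = \frac{232 \left(-6\right)^{n}}{49} + \frac{n}{7} + \frac{13}{49}.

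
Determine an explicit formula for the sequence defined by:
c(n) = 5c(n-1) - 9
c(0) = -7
First-order linear non-homogeneous.
Homogeneous solution: c_h(n) = A·(5)^n.
Try constant particular solution c_p = K: K = 5K - 9 ⇒ K = \frac{9}{4}.
General: c(n) = A·(5)^n + \frac{9}{4}.
Apply c(0) = -7: A + \frac{9}{4} = -7 ⇒ A = - \frac{37}{4}.
So c(n) = \frac{9}{4} - \frac{37 \cdot 5^{n}}{4}.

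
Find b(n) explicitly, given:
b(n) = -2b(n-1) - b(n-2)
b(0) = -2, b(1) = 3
Characteristic equation: x² + 2x + 1 = 0, which is (x - (-1))².
Repeated root r = -1.
General solution: b(n) = (A + Bn)·(-1)^n.
From b(0) = -2: A = -2.
From b(1) = 3: (A + B)·(-1) = 3 ⇒ B = -1.
So b(n) = \left(- n - 2\right) \cdot (-1)^n.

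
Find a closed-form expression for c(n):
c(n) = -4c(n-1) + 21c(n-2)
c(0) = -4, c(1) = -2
Characteristic equation: x² + 4x - 21 = 0, which factors as (x - (-7))(x - (3)) = 0.
Roots r₁ = -7, r₂ = 3 (distinct).
General solution: c(n) = A·(-7)^n + B·(3)^n.
From c(0) = -4: A + B = -4.
From c(1) = -2: -7A + 3B = -2.
Solving: A = -1, B = -3.
So c(n) = - \left(-7\right)^{n} - 3 \cdot 3^{n}.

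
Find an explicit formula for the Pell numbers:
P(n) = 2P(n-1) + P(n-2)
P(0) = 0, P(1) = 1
This is the Pell sequence.
Characteristic equation: x² - 2x - 1 = 0; roots r₁ = 1 + \sqrt{2}, r₂ = 1 - \sqrt{2}.
General: P(n) = A·r₁^n + B·r₂^n. Solving with P(0)=0, P(1)=1 gives A = \frac{\sqrt{2}}{4}, B = - \frac{\sqrt{2}}{4}.
So P(n) = \frac{\sqrt{2} \left(- \left(1 - \sqrt{2}\right)^{n} + \left(1 + \sqrt{2}\right)^{n}\right)}{4}.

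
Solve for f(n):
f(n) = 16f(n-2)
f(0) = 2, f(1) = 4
Characteristic equation: x² - 16 = 0, which factors as (x - (4))(x - (-4)) = 0.
Roots r₁ = 4, r₂ = -4 (distinct).
General solution: f(n) = A·(4)^n + B·(-4)^n.
From f(0) = 2: A + B = 2.
From f(1) = 4: 4A - 4B = 4.
Solving: A = \frac{3}{2}, B = \frac{1}{2}.
So f(n) = \frac{\left(-4\right)^{n}}{2} + \frac{3 \cdot 4^{n}}{2}.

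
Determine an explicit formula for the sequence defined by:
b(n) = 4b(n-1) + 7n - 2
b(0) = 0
First-order linear with linear forcing.
Homogeneous solution: b_h(n) = A·(4)^n.
Try particular b_p(n) = pn + q. Substituting:
  pn + q = 4(p(n-1) + q) + 7n - 2.
Matching the n-coefficient: p = 4p + 7 ⇒ p = - \frac{7}{3}.
Matching constants: q = -4p + 4q - 2 ⇒ q = - \frac{22}{9}.
General: b(n) = A·(4)^n - \frac{7 n}{3} - \frac{22}{9}.
Apply b(0) = 0: A - \frac{22}{9} = 0 ⇒ A = \frac{22}{9}.
So b(n) = \frac{22 \cdot 4^{n}}{9} - \frac{7 n}{3} - \frac{22}{9}.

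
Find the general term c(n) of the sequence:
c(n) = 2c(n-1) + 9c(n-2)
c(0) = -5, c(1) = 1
Characteristic equation: x² - 2x - 9 = 0.
Discriminant Δ = (2)² + 4·(9) = 40.
Roots r₁,₂ = (2 ± √40)/2, so r₁ = 1 + \sqrt{10}, r₂ = 1 - \sqrt{10}.
General solution: c(n) = A·r₁^n + B·r₂^n.
From the initial conditions, A + B = -5 and r₁A + r₂B = 1.
Since r₁ - r₂ = √40: A = (1 - (-5)r₂)/√40 = - \frac{5}{2} + \frac{3 \sqrt{10}}{10}, and B = -5 - A = - \frac{5}{2} - \frac{3 \sqrt{10}}{10}.
So c(n) = \left(- \frac{5}{2} + \frac{3 \sqrt{10}}{10}\right)\left(1 + \sqrt{10}\right)^n + \left(- \frac{5}{2} - \frac{3 \sqrt{10}}{10}\right)\left(1 - \sqrt{10}\right)^n.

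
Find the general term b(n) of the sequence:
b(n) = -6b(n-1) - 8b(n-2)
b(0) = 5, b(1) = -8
Characteristic equation: x² + 6x + 8 = 0, which factors as (x - (-4))(x - (-2)) = 0.
Roots r₁ = -4, r₂ = -2 (distinct).
General solution: b(n) = A·(-4)^n + B·(-2)^n.
From b(0) = 5: A + B = 5.
From b(1) = -8: -4A - 2B = -8.
Solving: A = -1, B = 6.
So b(n) = 6 \left(-2\right)^{n} - \left(-4\right)^{n}.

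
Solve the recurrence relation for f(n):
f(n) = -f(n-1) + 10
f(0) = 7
First-order linear non-homogeneous.
Homogeneous solution: f_h(n) = A·(-1)^n.
Try constant particular solution f_p = K: K = -K + 10 ⇒ K = 5.
General: f(n) = A·(-1)^n + 5.
Apply f(0) = 7: A + 5 = 7 ⇒ A = 2.
So f(n) = 2 \left(-1\right)^{n} + 5.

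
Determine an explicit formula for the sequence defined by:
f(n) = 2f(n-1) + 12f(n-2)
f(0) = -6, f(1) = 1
Characteristic equation: x² - 2x - 12 = 0.
Discriminant Δ = (2)² + 4·(12) = 52.
Roots r₁,₂ = (2 ± √52)/2, so r₁ = 1 + \sqrt{13}, r₂ = 1 - \sqrt{13}.
General solution: f(n) = A·r₁^n + B·r₂^n.
From the initial conditions, A + B = -6 and r₁A + r₂B = 1.
Since r₁ - r₂ = √52: A = (1 - (-6)r₂)/√52 = -3 + \frac{7 \sqrt{13}}{26}, and B = -6 - A = -3 - \frac{7 \sqrt{13}}{26}.
So f(n) = \left(-3 + \frac{7 \sqrt{13}}{26}\right)\left(1 + \sqrt{13}\right)^n + \left(-3 - \frac{7 \sqrt{13}}{26}\right)\left(1 - \sqrt{13}\right)^n.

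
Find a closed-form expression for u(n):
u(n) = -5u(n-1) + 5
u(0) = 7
First-order linear non-homogeneous.
Homogeneous solution: u_h(n) = A·(-5)^n.
Try constant particular solution u_p = K: K = -5K + 5 ⇒ K = \frac{5}{6}.
General: u(n) = A·(-5)^n + \frac{5}{6}.
Apply u(0) = 7: A + \frac{5}{6} = 7 ⇒ A = \frac{37}{6}.
So u(n) = \frac{37 \left(-5\right)^{n}}{6} + \frac{5}{6}.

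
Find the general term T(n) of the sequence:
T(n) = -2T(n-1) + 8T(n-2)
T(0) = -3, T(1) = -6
Characteristic equation: x² + 2x - 8 = 0, which factors as (x - (-4))(x - (2)) = 0.
Roots r₁ = -4, r₂ = 2 (distinct).
General solution: T(n) = A·(-4)^n + B·(2)^n.
From T(0) = -3: A + B = -3.
From T(1) = -6: -4A + 2B = -6.
Solving: A = 0, B = -3.
So T(n) = - 3 \cdot 2^{n}.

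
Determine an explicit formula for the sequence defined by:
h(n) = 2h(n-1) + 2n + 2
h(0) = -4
First-order linear with linear forcing.
Homogeneous solution: h_h(n) = A·(2)^n.
Try particular h_p(n) = pn + q. Substituting:
  pn + q = 2(p(n-1) + q) + 2n + 2.
Matching the n-coefficient: p = 2p + 2 ⇒ p = -2.
Matching constants: q = -2p + 2q + 2 ⇒ q = -6.
General: h(n) = A·(2)^n - 2 n - 6.
Apply h(0) = -4: A - 6 = -4 ⇒ A = 2.
So h(n) = 2 \cdot 2^{n} - 2 n - 6.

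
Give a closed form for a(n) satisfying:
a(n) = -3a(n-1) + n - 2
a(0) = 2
First-order linear with linear forcing.
Homogeneous solution: a_h(n) = A·(-3)^n.
Try particular a_p(n) = pn + q. Substituting:
  pn + q = -3(p(n-1) + q) + n - 2.
Matching the n-coefficient: p = -3p + 1 ⇒ p = \frac{1}{4}.
Matching constants: q = 3p - 3q - 2 ⇒ q = - \frac{5}{16}.
General: a(n) = A·(-3)^n + \frac{n}{4} - \frac{5}{16}.
Apply a(0) = 2: A - \frac{5}{16} = 2 ⇒ A = \frac{37}{16}.
So a(n) = \frac{37 \left(-3\right)^{n}}{16} + \frac{n}{4} - \frac{5}{16}.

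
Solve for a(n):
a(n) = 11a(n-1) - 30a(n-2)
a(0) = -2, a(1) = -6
Characteristic equation: x² - 11x + 30 = 0, which factors as (x - (5))(x - (6)) = 0.
Roots r₁ = 5, r₂ = 6 (distinct).
General solution: a(n) = A·(5)^n + B·(6)^n.
From a(0) = -2: A + B = -2.
From a(1) = -6: 5A + 6B = -6.
Solving: A = -6, B = 4.
So a(n) = - 6 \cdot 5^{n} + 4 \cdot 6^{n}.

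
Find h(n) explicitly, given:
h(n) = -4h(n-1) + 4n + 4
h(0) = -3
First-order linear with linear forcing.
Homogeneous solution: h_h(n) = A·(-4)^n.
Try particular h_p(n) = pn + q. Substituting:
  pn + q = -4(p(n-1) + q) + 4n + 4.
Matching the n-coefficient: p = -4p + 4 ⇒ p = \frac{4}{5}.
Matching constants: q = 4p - 4q + 4 ⇒ q = \frac{36}{25}.
General: h(n) = A·(-4)^n + \frac{4 n}{5} + \frac{36}{25}.
Apply h(0) = -3: A + \frac{36}{25} = -3 ⇒ A = - \frac{111}{25}.
So h(n) = - \frac{111 \left(-4\right)^{n}}{25} + \frac{4 n}{5} + \frac{36}{25}.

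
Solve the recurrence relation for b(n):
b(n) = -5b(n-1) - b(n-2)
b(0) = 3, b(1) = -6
Characteristic equation: x² + 5x + 1 = 0.
Discriminant Δ = (-5)² + 4·(-1) = 21.
Roots r₁,₂ = (-5 ± √21)/2, so r₁ = - \frac{5}{2} + \frac{\sqrt{21}}{2}, r₂ = - \frac{5}{2} - \frac{\sqrt{21}}{2}.
General solution: b(n) = A·r₁^n + B·r₂^n.
From the initial conditions, A + B = 3 and r₁A + r₂B = -6.
Since r₁ - r₂ = √21: A = (-6 - (3)r₂)/√21 = \frac{\sqrt{21}}{14} + \frac{3}{2}, and B = 3 - A = \frac{3}{2} - \frac{\sqrt{21}}{14}.
So b(n) = \left(\frac{\sqrt{21}}{14} + \frac{3}{2}\right)\left(- \frac{5}{2} + \frac{\sqrt{21}}{2}\right)^n + \left(\frac{3}{2} - \frac{\sqrt{21}}{14}\right)\left(- \frac{5}{2} - \frac{\sqrt{21}}{2}\right)^n.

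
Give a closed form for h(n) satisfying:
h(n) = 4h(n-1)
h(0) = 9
This is a homogeneous first-order recurrence with ratio 4.
By induction h(n) = h(0) · (4)^n = 9 \cdot 4^{n}.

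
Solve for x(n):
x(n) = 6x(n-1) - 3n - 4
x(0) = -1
First-order linear with linear forcing.
Homogeneous solution: x_h(n) = A·(6)^n.
Try particular x_p(n) = pn + q. Substituting:
  pn + q = 6(p(n-1) + q) - 3n - 4.
Matching the n-coefficient: p = 6p - 3 ⇒ p = \frac{3}{5}.
Matching constants: q = -6p + 6q - 4 ⇒ q = \frac{38}{25}.
General: x(n) = A·(6)^n + \frac{3 n}{5} + \frac{38}{25}.
Apply x(0) = -1: A + \frac{38}{25} = -1 ⇒ A = - \frac{63}{25}.
So x(n) = - \frac{63 \cdot 6^{n}}{25} + \frac{3 n}{5} + \frac{38}{25}.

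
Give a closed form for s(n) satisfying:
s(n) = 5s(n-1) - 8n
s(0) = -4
First-order linear with linear forcing.
Homogeneous solution: s_h(n) = A·(5)^n.
Try particular s_p(n) = pn + q. Substituting:
  pn + q = 5(p(n-1) + q) - 8n.
Matching the n-coefficient: p = 5p - 8 ⇒ p = 2.
Matching constants: q = -5p + 5q ⇒ q = \frac{5}{2}.
General: s(n) = A·(5)^n + 2 n + \frac{5}{2}.
Apply s(0) = -4: A + \frac{5}{2} = -4 ⇒ A = - \frac{13}{2}.
So s(n) = - \frac{13 \cdot 5^{n}}{2} + 2 n + \frac{5}{2}.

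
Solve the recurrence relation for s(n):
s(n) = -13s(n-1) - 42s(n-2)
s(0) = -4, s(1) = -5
Characteristic equation: x² + 13x + 42 = 0, which factors as (x - (-7))(x - (-6)) = 0.
Roots r₁ = -7, r₂ = -6 (distinct).
General solution: s(n) = A·(-7)^n + B·(-6)^n.
From s(0) = -4: A + B = -4.
From s(1) = -5: -7A - 6B = -5.
Solving: A = 29, B = -33.
So s(n) = - 33 \left(-6\right)^{n} + 29 \left(-7\right)^{n}.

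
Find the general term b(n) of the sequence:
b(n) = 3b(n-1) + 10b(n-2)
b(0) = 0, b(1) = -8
Characteristic equation: x² - 3x - 10 = 0, which factors as (x - (5))(x - (-2)) = 0.
Roots r₁ = 5, r₂ = -2 (distinct).
General solution: b(n) = A·(5)^n + B·(-2)^n.
From b(0) = 0: A + B = 0.
From b(1) = -8: 5A - 2B = -8.
Solving: A = - \frac{8}{7}, B = \frac{8}{7}.
So b(n) = \frac{8 \left(-2\right)^{n}}{7} - \frac{8 \cdot 5^{n}}{7}.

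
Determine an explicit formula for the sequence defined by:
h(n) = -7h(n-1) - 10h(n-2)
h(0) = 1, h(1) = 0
Characteristic equation: x² + 7x + 10 = 0, which factors as (x - (-5))(x - (-2)) = 0.
Roots r₁ = -5, r₂ = -2 (distinct).
General solution: h(n) = A·(-5)^n + B·(-2)^n.
From h(0) = 1: A + B = 1.
From h(1) = 0: -5A - 2B = 0.
Solving: A = - \frac{2}{3}, B = \frac{5}{3}.
So h(n) = \frac{5 \left(-2\right)^{n}}{3} - \frac{2 \left(-5\right)^{n}}{3}.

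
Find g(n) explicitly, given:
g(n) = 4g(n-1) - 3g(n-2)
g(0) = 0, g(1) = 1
Characteristic equation: x² - 4x + 3 = 0, which factors as (x - (3))(x - (1)) = 0.
Roots r₁ = 3, r₂ = 1 (distinct).
General solution: g(n) = A·(3)^n + B·(1)^n.
From g(0) = 0: A + B = 0.
From g(1) = 1: 3A + B = 1.
Solving: A = \frac{1}{2}, B = - \frac{1}{2}.
So g(n) = \frac{3^{n}}{2} - \frac{1}{2}.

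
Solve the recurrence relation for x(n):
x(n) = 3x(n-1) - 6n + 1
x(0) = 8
First-order linear with linear forcing.
Homogeneous solution: x_h(n) = A·(3)^n.
Try particular x_p(n) = pn + q. Substituting:
  pn + q = 3(p(n-1) + q) - 6n + 1.
Matching the n-coefficient: p = 3p - 6 ⇒ p = 3.
Matching constants: q = -3p + 3q + 1 ⇒ q = 4.
General: x(n) = A·(3)^n + 3 n + 4.
Apply x(0) = 8: A + 4 = 8 ⇒ A = 4.
So x(n) = 4 \cdot 3^{n} + 3 n + 4.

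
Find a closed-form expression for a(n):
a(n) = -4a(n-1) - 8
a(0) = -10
First-order linear non-homogeneous.
Homogeneous solution: a_h(n) = A·(-4)^n.
Try constant particular solution a_p = K: K = -4K - 8 ⇒ K = - \frac{8}{5}.
General: a(n) = A·(-4)^n - \frac{8}{5}.
Apply a(0) = -10: A - \frac{8}{5} = -10 ⇒ A = - \frac{42}{5}.
So a(n) = - \frac{42 \left(-4\right)^{n}}{5} - \frac{8}{5}.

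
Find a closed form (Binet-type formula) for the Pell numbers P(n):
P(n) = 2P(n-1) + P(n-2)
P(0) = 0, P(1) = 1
This is the Pell sequence.
Characteristic equation: x² - 2x - 1 = 0; roots r₁ = 1 + \sqrt{2}, r₂ = 1 - \sqrt{2}.
General: P(n) = A·r₁^n + B·r₂^n. Solving with P(0)=0, P(1)=1 gives A = \frac{\sqrt{2}}{4}, B = - \frac{\sqrt{2}}{4}.
So P(n) = \frac{\sqrt{2} \left(- \left(1 - \sqrt{2}\right)^{n} + \left(1 + \sqrt{2}\right)^{n}\right)}{4}.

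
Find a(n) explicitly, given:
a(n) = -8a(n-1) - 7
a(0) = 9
First-order linear non-homogeneous.
Homogeneous solution: a_h(n) = A·(-8)^n.
Try constant particular solution a_p = K: K = -8K - 7 ⇒ K = - \frac{7}{9}.
General: a(n) = A·(-8)^n - \frac{7}{9}.
Apply a(0) = 9: A - \frac{7}{9} = 9 ⇒ A = \frac{88}{9}.
So a(n) = \frac{88 \left(-8\right)^{n}}{9} - \frac{7}{9}.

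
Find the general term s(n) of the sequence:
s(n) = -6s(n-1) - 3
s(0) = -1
First-order linear non-homogeneous.
Homogeneous solution: s_h(n) = A·(-6)^n.
Try constant particular solution s_p = K: K = -6K - 3 ⇒ K = - \frac{3}{7}.
General: s(n) = A·(-6)^n - \frac{3}{7}.
Apply s(0) = -1: A - \frac{3}{7} = -1 ⇒ A = - \frac{4}{7}.
So s(n) = - \frac{4 \left(-6\right)^{n}}{7} - \frac{3}{7}.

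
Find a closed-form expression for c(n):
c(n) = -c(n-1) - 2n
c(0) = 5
First-order linear with linear forcing.
Homogeneous solution: c_h(n) = A·(-1)^n.
Try particular c_p(n) = pn + q. Substituting:
  pn + q = -(p(n-1) + q) - 2n.
Matching the n-coefficient: p = -p - 2 ⇒ p = -1.
Matching constants: q = p - q ⇒ q = - \frac{1}{2}.
General: c(n) = A·(-1)^n - n - \frac{1}{2}.
Apply c(0) = 5: A - \frac{1}{2} = 5 ⇒ A = \frac{11}{2}.
So c(n) = \frac{11 \left(-1\right)^{n}}{2} - n - \frac{1}{2}.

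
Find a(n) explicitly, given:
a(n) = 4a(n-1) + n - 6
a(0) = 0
First-order linear with linear forcing.
Homogeneous solution: a_h(n) = A·(4)^n.
Try particular a_p(n) = pn + q. Substituting:
  pn + q = 4(p(n-1) + q) + n - 6.
Matching the n-coefficient: p = 4p + 1 ⇒ p = - \frac{1}{3}.
Matching constants: q = -4p + 4q - 6 ⇒ q = \frac{14}{9}.
General: a(n) = A·(4)^n - \frac{n}{3} + \frac{14}{9}.
Apply a(0) = 0: A + \frac{14}{9} = 0 ⇒ A = - \frac{14}{9}.
So a(n) = - \frac{14 \cdot 4^{n}}{9} - \frac{n}{3} + \frac{14}{9}.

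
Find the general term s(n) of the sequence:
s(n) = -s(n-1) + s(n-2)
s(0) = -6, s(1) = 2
Characteristic equation: x² + x - 1 = 0.
Discriminant Δ = (-1)² + 4·(1) = 5.
Roots r₁,₂ = (-1 ± √5)/2, so r₁ = - \frac{1}{2} + \frac{\sqrt{5}}{2}, r₂ = - \frac{\sqrt{5}}{2} - \frac{1}{2}.
General solution: s(n) = A·r₁^n + B·r₂^n.
From the initial conditions, A + B = -6 and r₁A + r₂B = 2.
Since r₁ - r₂ = √5: A = (2 - (-6)r₂)/√5 = -3 - \frac{\sqrt{5}}{5}, and B = -6 - A = -3 + \frac{\sqrt{5}}{5}.
So s(n) = \left(-3 - \frac{\sqrt{5}}{5}\right)\left(- \frac{1}{2} + \frac{\sqrt{5}}{2}\right)^n + \left(-3 + \frac{\sqrt{5}}{5}\right)\left(- \frac{\sqrt{5}}{2} - \frac{1}{2}\right)^n.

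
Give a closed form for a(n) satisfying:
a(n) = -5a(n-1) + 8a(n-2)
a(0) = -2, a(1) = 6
Characteristic equation: x² + 5x - 8 = 0.
Discriminant Δ = (-5)² + 4·(8) = 57.
Roots r₁,₂ = (-5 ± √57)/2, so r₁ = - \frac{5}{2} + \frac{\sqrt{57}}{2}, r₂ = - \frac{\sqrt{57}}{2} - \frac{5}{2}.
General solution: a(n) = A·r₁^n + B·r₂^n.
From the initial conditions, A + B = -2 and r₁A + r₂B = 6.
Since r₁ - r₂ = √57: A = (6 - (-2)r₂)/√57 = -1 + \frac{\sqrt{57}}{57}, and B = -2 - A = -1 - \frac{\sqrt{57}}{57}.
So a(n) = \left(-1 + \frac{\sqrt{57}}{57}\right)\left(- \frac{5}{2} + \frac{\sqrt{57}}{2}\right)^n + \left(-1 - \frac{\sqrt{57}}{57}\right)\left(- \frac{\sqrt{57}}{2} - \frac{5}{2}\right)^n.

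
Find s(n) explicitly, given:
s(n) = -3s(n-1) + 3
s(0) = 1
First-order linear non-homogeneous.
Homogeneous solution: s_h(n) = A·(-3)^n.
Try constant particular solution s_p = K: K = -3K + 3 ⇒ K = \frac{3}{4}.
General: s(n) = A·(-3)^n + \frac{3}{4}.
Apply s(0) = 1: A + \frac{3}{4} = 1 ⇒ A = \frac{1}{4}.
So s(n) = \frac{\left(-3\right)^{n}}{4} + \frac{3}{4}.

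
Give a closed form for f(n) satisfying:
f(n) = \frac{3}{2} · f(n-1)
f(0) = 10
Pure geometric recurrence with ratio \frac{3}{2}.
By induction f(n) = f(0) · (\frac{3}{2})^n = 10 \left(\frac{3}{2}\right)^{n}.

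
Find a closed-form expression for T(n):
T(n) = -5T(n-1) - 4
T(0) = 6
First-order linear non-homogeneous.
Homogeneous solution: T_h(n) = A·(-5)^n.
Try constant particular solution T_p = K: K = -5K - 4 ⇒ K = - \frac{2}{3}.
General: T(n) = A·(-5)^n - \frac{2}{3}.
Apply T(0) = 6: A - \frac{2}{3} = 6 ⇒ A = \frac{20}{3}.
So T(n) = \frac{20 \left(-5\right)^{n}}{3} - \frac{2}{3}.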